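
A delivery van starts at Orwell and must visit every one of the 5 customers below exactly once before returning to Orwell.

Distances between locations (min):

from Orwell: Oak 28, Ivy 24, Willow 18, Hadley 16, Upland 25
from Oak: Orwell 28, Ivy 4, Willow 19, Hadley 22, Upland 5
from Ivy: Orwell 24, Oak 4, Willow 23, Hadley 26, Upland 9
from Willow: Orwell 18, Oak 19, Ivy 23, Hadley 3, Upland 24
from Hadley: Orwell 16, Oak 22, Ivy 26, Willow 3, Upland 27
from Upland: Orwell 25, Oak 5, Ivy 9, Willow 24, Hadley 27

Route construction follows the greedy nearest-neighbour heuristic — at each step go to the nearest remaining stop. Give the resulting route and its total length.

Nearest-neighbour total = 76 min; route Orwell → Hadley → Willow → Oak → Ivy → Upland → Orwell.

At Orwell the remaining stops are Hadley 16, Willow 18, Ivy 24, Upland 25, Oak 28; go to Hadley.
At Hadley the remaining stops are Willow 3, Oak 22, Ivy 26, Upland 27; go to Willow.
At Willow the remaining stops are Oak 19, Ivy 23, Upland 24; go to Oak.
At Oak the remaining stops are Ivy 4, Upland 5; go to Ivy.
At Ivy the remaining stops are Upland 9; go to Upland.
Return Upland→Orwell: 25.
Total = 16 + 3 + 19 + 4 + 9 + 25 = 76.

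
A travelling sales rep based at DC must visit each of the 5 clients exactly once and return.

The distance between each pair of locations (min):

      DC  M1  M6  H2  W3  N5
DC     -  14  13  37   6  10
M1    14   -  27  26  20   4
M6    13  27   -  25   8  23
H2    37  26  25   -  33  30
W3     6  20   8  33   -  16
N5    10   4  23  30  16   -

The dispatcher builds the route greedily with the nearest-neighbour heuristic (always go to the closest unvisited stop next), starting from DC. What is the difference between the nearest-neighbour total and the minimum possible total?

DC: W3=6, N5=10, M6=13, M1=14, H2=37 ⇒ W3
W3: M6=8, N5=16, M1=20, H2=33 ⇒ M6
M6: N5=23, H2=25, M1=27 ⇒ N5
N5: M1=4, H2=30 ⇒ M1
M1: H2=26 ⇒ H2
NN route DC → W3 → M6 → N5 → M1 → H2 → DC costs 104.
Optimal: DC → W3 → M6 → H2 → M1 → N5 → DC costs 79 (by enumerating all 60 distinct tours).
Excess = 104 − 79 = 25.

The nearest-neighbour route is 25 min longer than optimal.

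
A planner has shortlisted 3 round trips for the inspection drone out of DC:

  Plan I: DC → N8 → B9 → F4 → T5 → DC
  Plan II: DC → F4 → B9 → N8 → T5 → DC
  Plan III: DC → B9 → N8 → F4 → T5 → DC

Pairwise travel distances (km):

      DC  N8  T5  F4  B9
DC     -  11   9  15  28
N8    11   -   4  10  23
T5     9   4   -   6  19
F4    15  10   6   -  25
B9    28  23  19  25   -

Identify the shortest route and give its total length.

Plan I: 11 + 23 + 25 + 6 + 9 = 74
Plan II: 15 + 25 + 23 + 4 + 9 = 76
Plan III: 28 + 23 + 10 + 6 + 9 = 76

74 km — Plan I is the shortest.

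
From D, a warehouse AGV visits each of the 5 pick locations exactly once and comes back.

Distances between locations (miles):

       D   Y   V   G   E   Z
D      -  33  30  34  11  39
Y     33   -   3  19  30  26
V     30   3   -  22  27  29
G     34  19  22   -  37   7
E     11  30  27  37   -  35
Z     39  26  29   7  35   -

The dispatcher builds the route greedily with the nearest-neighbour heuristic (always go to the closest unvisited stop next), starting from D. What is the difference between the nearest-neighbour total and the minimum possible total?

From D: E=11, V=30, Y=33, G=34, Z=39 → choose E (11).
From E: V=27, Y=30, Z=35, G=37 → choose V (27).
From V: Y=3, G=22, Z=29 → choose Y (3).
From Y: G=19, Z=26 → choose G (19).
From G: Z=7 → choose Z (7).
NN route D → E → V → Y → G → Z → D costs 106.
Optimal: D → V → Y → G → Z → E → D costs 105 (by enumerating all 60 distinct tours).
Excess = 106 − 105 = 1.

Excess over optimum: 1 miles.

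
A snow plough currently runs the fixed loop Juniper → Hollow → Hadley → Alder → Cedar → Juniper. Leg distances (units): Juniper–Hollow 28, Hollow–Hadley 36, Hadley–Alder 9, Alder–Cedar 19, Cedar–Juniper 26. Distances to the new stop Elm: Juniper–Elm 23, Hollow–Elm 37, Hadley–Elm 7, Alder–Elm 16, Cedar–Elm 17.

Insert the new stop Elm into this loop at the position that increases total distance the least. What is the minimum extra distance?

+8 — insert Elm between Hollow and Hadley.

Insertion cost between consecutive stops i–j is d(i,Elm) + d(Elm,j) − d(i,j):
  between Juniper and Hollow: 23 + 37 − 28 = 32
  between Hollow and Hadley: 37 + 7 − 36 = 8
  between Hadley and Alder: 7 + 16 − 9 = 14
  between Alder and Cedar: 16 + 17 − 19 = 14
  between Cedar and Juniper: 17 + 23 − 26 = 14
Cheapest insertion is between Hollow and Hadley, adding 8.
New total = 118 + 8 = 126.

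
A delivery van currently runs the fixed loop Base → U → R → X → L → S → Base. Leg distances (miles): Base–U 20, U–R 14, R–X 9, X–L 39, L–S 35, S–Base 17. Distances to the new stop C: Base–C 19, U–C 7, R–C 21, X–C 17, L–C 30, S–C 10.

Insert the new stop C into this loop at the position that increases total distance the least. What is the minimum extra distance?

Insertion cost between consecutive stops i–j is d(i,C) + d(C,j) − d(i,j):
  between Base and U: 19 + 7 − 20 = 6
  between U and R: 7 + 21 − 14 = 14
  between R and X: 21 + 17 − 9 = 29
  between X and L: 17 + 30 − 39 = 8
  between L and S: 30 + 10 − 35 = 5
  between S and Base: 10 + 19 − 17 = 12
Cheapest insertion is between L and S, adding 5.
New total = 134 + 5 = 139.

Minimum extra distance: 5 miles, inserting C between L and S.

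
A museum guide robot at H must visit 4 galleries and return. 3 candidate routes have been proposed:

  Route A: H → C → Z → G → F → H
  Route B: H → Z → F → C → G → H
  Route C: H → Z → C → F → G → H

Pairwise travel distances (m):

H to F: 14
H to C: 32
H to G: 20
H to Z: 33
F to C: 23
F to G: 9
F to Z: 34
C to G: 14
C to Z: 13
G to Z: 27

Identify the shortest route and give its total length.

Route A: 32 + 13 + 27 + 9 + 14 = 95
Route B: 33 + 34 + 23 + 14 + 20 = 124
Route C: 33 + 13 + 23 + 9 + 20 = 98

Shortest is Route A, total 95 m.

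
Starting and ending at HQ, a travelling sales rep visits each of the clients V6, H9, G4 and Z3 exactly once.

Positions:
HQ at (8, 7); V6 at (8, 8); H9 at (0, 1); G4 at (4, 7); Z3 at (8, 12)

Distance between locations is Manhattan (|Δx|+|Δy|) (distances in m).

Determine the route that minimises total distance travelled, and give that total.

With 4 stops there are 4!/2 = 12 distinct round trips (a route and its reverse cost the same).
HQ → V6 → H9 → G4 → Z3 → HQ: 1+15+10+9+5 = 40
HQ → V6 → H9 → Z3 → G4 → HQ: 1+15+19+9+4 = 48
HQ → V6 → G4 → H9 → Z3 → HQ: 1+5+10+19+5 = 40
HQ → V6 → G4 → Z3 → H9 → HQ: 1+5+9+19+14 = 48
HQ → V6 → Z3 → H9 → G4 → HQ: 1+4+19+10+4 = 38
HQ → V6 → Z3 → G4 → H9 → HQ: 1+4+9+10+14 = 38
HQ → H9 → V6 → G4 → Z3 → HQ: 14+15+5+9+5 = 48
HQ → H9 → V6 → Z3 → G4 → HQ: 14+15+4+9+4 = 46
HQ → H9 → G4 → V6 → Z3 → HQ: 14+10+5+4+5 = 38
HQ → H9 → Z3 → V6 → G4 → HQ: 14+19+4+5+4 = 46
HQ → G4 → V6 → H9 → Z3 → HQ: 4+5+15+19+5 = 48
HQ → G4 → H9 → V6 → Z3 → HQ: 4+10+15+4+5 = 38
The minimum is 38.
One optimal route: HQ → V6 → Z3 → H9 → G4 → HQ (or its reverse).

Minimum total distance: 38 m.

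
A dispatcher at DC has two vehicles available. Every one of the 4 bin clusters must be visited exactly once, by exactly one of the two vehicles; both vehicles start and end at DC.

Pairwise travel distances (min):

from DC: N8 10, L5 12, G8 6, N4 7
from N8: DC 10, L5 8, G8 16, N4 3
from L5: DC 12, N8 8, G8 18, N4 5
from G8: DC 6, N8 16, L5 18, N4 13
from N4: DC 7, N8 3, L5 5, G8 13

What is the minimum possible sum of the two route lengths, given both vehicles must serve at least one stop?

Minimum combined distance: 42 min.

There are 2^3 − 1 = 7 ways to divide the 4 stops into two non-empty groups. For each, the best each vehicle can do is its own shortest tour through its group:
  {N8} + {L5, G8, N4}: 20 + 36 = 56
  {L5} + {N8, G8, N4}: 24 + 32 = 56
  {N8, L5} + {G8, N4}: 30 + 26 = 56
  {G8} + {N8, L5, N4}: 12 + 30 = 42
  {N8, G8} + {L5, N4}: 32 + 24 = 56
  {L5, G8} + {N8, N4}: 36 + 20 = 56
  … (7 splits in total)
Best: vehicle 1 DC → G8 → DC = 12; vehicle 2 DC → N8 → L5 → N4 → DC = 30; combined 42.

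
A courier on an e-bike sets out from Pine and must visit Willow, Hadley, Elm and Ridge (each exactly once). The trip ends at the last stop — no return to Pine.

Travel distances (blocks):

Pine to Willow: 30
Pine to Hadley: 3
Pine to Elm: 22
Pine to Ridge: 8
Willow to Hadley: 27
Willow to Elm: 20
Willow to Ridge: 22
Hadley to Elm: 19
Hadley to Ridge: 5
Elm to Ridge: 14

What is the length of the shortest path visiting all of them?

There are 4! = 24 possible orderings.
Pine → Willow → Hadley → Elm → Ridge: 30+27+19+14 = 90
Pine → Willow → Hadley → Ridge → Elm: 30+27+5+14 = 76
Pine → Willow → Elm → Hadley → Ridge: 30+20+19+5 = 74
Pine → Willow → Elm → Ridge → Hadley: 30+20+14+5 = 69
Pine → Willow → Ridge → Hadley → Elm: 30+22+5+19 = 76
Pine → Willow → Ridge → Elm → Hadley: 30+22+14+19 = 85
Pine → Hadley → Willow → Elm → Ridge: 3+27+20+14 = 64
Pine → Hadley → Willow → Ridge → Elm: 3+27+22+14 = 66
Pine → Hadley → Elm → Willow → Ridge: 3+19+20+22 = 64
Pine → Hadley → Elm → Ridge → Willow: 3+19+14+22 = 58
Pine → Hadley → Ridge → Willow → Elm: 3+5+22+20 = 50
Pine → Hadley → Ridge → Elm → Willow: 3+5+14+20 = 42
Pine → Elm → Willow → Hadley → Ridge: 22+20+27+5 = 74
Pine → Elm → Willow → Ridge → Hadley: 22+20+22+5 = 69
… (10 more)
The minimum is 42.
One shortest path: Pine → Hadley → Ridge → Elm → Willow.

42 blocks — the minimum one-way total.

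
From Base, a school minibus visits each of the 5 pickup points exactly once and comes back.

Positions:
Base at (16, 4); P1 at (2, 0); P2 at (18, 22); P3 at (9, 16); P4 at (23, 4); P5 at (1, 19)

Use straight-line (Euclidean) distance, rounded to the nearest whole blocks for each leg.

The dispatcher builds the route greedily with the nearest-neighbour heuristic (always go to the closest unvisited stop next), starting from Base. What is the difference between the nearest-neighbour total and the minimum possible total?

13 blocks longer than the optimal tour.

From Base: P4=7, P3=14, P1=15, P2=18, P5=21 → choose P4 (7).
From P4: P3=18, P2=19, P1=21, P5=27 → choose P3 (18).
From P3: P5=9, P2=11, P1=17 → choose P5 (9).
From P5: P2=17, P1=19 → choose P2 (17).
From P2: P1=27 → choose P1 (27).
NN route Base → P4 → P3 → P5 → P2 → P1 → Base costs 93.
Optimal: Base → P1 → P5 → P3 → P2 → P4 → Base costs 80 (by enumerating all 60 distinct tours).
Excess = 93 − 80 = 13.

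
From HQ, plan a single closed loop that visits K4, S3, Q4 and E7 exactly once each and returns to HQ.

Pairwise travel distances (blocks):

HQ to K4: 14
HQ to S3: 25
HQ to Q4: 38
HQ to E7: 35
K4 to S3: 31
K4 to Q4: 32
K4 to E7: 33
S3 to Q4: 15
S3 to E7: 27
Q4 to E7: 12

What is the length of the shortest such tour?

Shortest round trip = 99 blocks.

HQ-K4-S3-Q4-E7-HQ: 14+31+15+12+35 = 107
HQ-K4-S3-E7-Q4-HQ: 14+31+27+12+38 = 122
HQ-K4-Q4-S3-E7-HQ: 14+32+15+27+35 = 123
HQ-K4-Q4-E7-S3-HQ: 14+32+12+27+25 = 110
HQ-K4-E7-S3-Q4-HQ: 14+33+27+15+38 = 127
HQ-K4-E7-Q4-S3-HQ: 14+33+12+15+25 = 99
HQ-S3-K4-Q4-E7-HQ: 25+31+32+12+35 = 135
HQ-S3-K4-E7-Q4-HQ: 25+31+33+12+38 = 139
HQ-S3-Q4-K4-E7-HQ: 25+15+32+33+35 = 140
HQ-S3-E7-K4-Q4-HQ: 25+27+33+32+38 = 155
HQ-Q4-K4-S3-E7-HQ: 38+32+31+27+35 = 163
HQ-Q4-S3-K4-E7-HQ: 38+15+31+33+35 = 152
The minimum is 99.
One optimal route: HQ → K4 → E7 → Q4 → S3 → HQ (or its reverse).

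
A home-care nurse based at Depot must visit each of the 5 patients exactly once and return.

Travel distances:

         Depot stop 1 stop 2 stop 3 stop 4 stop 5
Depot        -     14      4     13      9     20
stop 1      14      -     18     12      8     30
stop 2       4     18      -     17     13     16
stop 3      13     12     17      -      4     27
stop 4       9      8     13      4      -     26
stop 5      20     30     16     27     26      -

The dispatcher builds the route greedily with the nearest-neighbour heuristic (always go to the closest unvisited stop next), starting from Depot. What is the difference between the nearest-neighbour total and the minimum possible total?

From Depot: stop 2=4, stop 4=9, stop 3=13, stop 1=14, stop 5=20 → choose stop 2 (4).
From stop 2: stop 4=13, stop 5=16, stop 3=17, stop 1=18 → choose stop 4 (13).
From stop 4: stop 3=4, stop 1=8, stop 5=26 → choose stop 3 (4).
From stop 3: stop 1=12, stop 5=27 → choose stop 1 (12).
From stop 1: stop 5=30 → choose stop 5 (30).
NN route Depot → stop 2 → stop 4 → stop 3 → stop 1 → stop 5 → Depot costs 83.
Optimal: Depot → stop 1 → stop 4 → stop 3 → stop 5 → stop 2 → Depot costs 73 (by enumerating all 60 distinct tours).
Excess = 83 − 73 = 10.

The nearest-neighbour route is 10 longer than optimal.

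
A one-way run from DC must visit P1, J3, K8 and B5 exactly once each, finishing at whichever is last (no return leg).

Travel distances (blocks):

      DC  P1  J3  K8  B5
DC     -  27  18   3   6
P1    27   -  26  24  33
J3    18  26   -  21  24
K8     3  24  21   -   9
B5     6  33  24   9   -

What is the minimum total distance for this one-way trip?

62 blocks — the minimum one-way total.

There are 4! = 24 possible orderings.
DC → P1 → J3 → K8 → B5: 27+26+21+9 = 83
DC → P1 → J3 → B5 → K8: 27+26+24+9 = 86
DC → P1 → K8 → J3 → B5: 27+24+21+24 = 96
DC → P1 → K8 → B5 → J3: 27+24+9+24 = 84
DC → P1 → B5 → J3 → K8: 27+33+24+21 = 105
DC → P1 → B5 → K8 → J3: 27+33+9+21 = 90
DC → J3 → P1 → K8 → B5: 18+26+24+9 = 77
DC → J3 → P1 → B5 → K8: 18+26+33+9 = 86
DC → J3 → K8 → P1 → B5: 18+21+24+33 = 96
DC → J3 → K8 → B5 → P1: 18+21+9+33 = 81
DC → J3 → B5 → P1 → K8: 18+24+33+24 = 99
DC → J3 → B5 → K8 → P1: 18+24+9+24 = 75
DC → K8 → P1 → J3 → B5: 3+24+26+24 = 77
DC → K8 → P1 → B5 → J3: 3+24+33+24 = 84
… (10 more)
DC → K8 → B5 → J3 → P1: 3+9+24+26 = 62  ← best
The minimum is 62.
One shortest path: DC → K8 → B5 → J3 → P1.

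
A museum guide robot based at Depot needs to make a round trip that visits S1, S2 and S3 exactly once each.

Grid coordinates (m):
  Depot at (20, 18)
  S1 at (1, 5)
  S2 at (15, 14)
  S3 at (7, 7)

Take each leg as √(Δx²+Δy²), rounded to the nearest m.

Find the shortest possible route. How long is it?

Shortest round trip = 46 m.

Depot → S1 → S2 → S3 → Depot: 23+17+11+17 = 68
Depot → S1 → S3 → S2 → Depot: 23+6+11+6 = 46
Depot → S2 → S1 → S3 → Depot: 6+17+6+17 = 46
The minimum is 46.
One optimal route: Depot → S1 → S3 → S2 → Depot (or its reverse).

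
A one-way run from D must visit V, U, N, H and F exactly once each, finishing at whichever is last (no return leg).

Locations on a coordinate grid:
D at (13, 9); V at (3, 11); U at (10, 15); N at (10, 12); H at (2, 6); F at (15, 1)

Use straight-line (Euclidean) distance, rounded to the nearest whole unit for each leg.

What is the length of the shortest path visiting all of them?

There are 5! = 120 possible orderings.
D - V - U - N - H - F: 10+8+3+10+14 = 45
D - V - U - N - F - H: 10+8+3+12+14 = 47
D - V - U - H - N - F: 10+8+12+10+12 = 52
D - V - U - H - F - N: 10+8+12+14+12 = 56
D - V - U - F - N - H: 10+8+15+12+10 = 55
D - V - U - F - H - N: 10+8+15+14+10 = 57
D - V - N - U - H - F: 10+7+3+12+14 = 46
D - V - N - U - F - H: 10+7+3+15+14 = 49
D - V - N - H - U - F: 10+7+10+12+15 = 54
D - V - N - H - F - U: 10+7+10+14+15 = 56
D - V - N - F - U - H: 10+7+12+15+12 = 56
D - V - N - F - H - U: 10+7+12+14+12 = 55
D - V - H - U - N - F: 10+5+12+3+12 = 42
D - V - H - U - F - N: 10+5+12+15+12 = 54
… (106 more)
D - N - U - V - H - F: 4+3+8+5+14 = 34  ← best
The minimum is 34.
One shortest path: D → N → U → V → H → F.

Minimum one-way distance = 34.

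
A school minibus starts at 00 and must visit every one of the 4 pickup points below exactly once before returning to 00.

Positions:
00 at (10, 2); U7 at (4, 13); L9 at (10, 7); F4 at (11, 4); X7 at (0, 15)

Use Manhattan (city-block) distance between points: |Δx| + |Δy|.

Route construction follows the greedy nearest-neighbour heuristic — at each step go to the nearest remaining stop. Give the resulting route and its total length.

00 → [F4:3 / L9:5 / U7:17 / X7:23] → F4 (3)
F4 → [L9:4 / U7:16 / X7:22] → L9 (4)
L9 → [U7:12 / X7:18] → U7 (12)
U7 → [X7:6] → X7 (6)
Return X7→00: 23.
Total = 3 + 4 + 12 + 6 + 23 = 48.

Total distance 48 via the nearest-neighbour route 00 → F4 → L9 → U7 → X7 → 00.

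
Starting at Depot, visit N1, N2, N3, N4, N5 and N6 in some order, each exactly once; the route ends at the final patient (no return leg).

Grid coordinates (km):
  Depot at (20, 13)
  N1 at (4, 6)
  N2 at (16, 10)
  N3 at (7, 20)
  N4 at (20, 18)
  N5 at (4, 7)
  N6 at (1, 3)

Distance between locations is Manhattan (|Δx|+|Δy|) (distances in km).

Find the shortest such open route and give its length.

57 km — the minimum one-way total.

There are 6! = 720 possible orderings.
Depot→N1→N2→N3→N4→N5→N6: 23+16+19+15+27+7 = 107
Depot→N1→N2→N3→N4→N6→N5: 23+16+19+15+34+7 = 114
Depot→N1→N2→N3→N5→N4→N6: 23+16+19+16+27+34 = 135
Depot→N1→N2→N3→N5→N6→N4: 23+16+19+16+7+34 = 115
Depot→N1→N2→N3→N6→N4→N5: 23+16+19+23+34+27 = 142
Depot→N1→N2→N3→N6→N5→N4: 23+16+19+23+7+27 = 115
Depot→N1→N2→N4→N3→N5→N6: 23+16+12+15+16+7 = 89
Depot→N1→N2→N4→N3→N6→N5: 23+16+12+15+23+7 = 96
… (712 more)
Depot→N2→N4→N3→N5→N1→N6: 7+12+15+16+1+6 = 57  ← best
The minimum is 57.
One shortest path: Depot → N2 → N4 → N3 → N5 → N1 → N6.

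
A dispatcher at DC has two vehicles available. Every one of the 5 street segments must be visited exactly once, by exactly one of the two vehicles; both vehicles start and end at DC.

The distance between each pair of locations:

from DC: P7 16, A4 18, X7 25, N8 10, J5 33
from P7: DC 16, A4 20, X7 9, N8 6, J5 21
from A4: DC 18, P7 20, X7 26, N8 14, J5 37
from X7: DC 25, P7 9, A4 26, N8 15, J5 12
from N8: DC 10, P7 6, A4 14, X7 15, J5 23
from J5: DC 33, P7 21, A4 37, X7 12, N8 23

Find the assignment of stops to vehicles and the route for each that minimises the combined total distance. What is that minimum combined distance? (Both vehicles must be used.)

Minimum combined distance: 106.

There are 2^4 − 1 = 15 ways to divide the 5 stops into two non-empty groups. For each, the best each vehicle can do is its own shortest tour through its group:
  {P7} + {A4, X7, N8, J5}: 32 + 89 = 121
  {A4} + {P7, X7, N8, J5}: 36 + 70 = 106
  {P7, A4} + {X7, N8, J5}: 54 + 70 = 124
  {X7} + {P7, A4, N8, J5}: 50 + 92 = 142
  {P7, X7} + {A4, N8, J5}: 50 + 88 = 138
  {A4, X7} + {P7, N8, J5}: 69 + 70 = 139
  … (15 splits in total)
Best: vehicle 1 DC → A4 → DC = 36; vehicle 2 DC → P7 → X7 → J5 → N8 → DC = 70; combined 106.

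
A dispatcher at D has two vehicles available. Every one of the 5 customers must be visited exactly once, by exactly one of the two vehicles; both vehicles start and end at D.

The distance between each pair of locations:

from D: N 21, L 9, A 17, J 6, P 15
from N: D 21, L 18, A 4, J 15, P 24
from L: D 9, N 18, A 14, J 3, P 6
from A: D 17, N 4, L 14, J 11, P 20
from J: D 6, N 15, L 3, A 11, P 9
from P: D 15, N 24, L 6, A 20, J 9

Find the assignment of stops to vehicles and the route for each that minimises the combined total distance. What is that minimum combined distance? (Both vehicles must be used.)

Check every non-empty split of the stops between the two vehicles; for each half take its own optimal tour:
  {N} + {L, A, J, P}: 42 + 52 = 94
  {L} + {N, A, J, P}: 18 + 60 = 78
  {N, L} + {A, J, P}: 48 + 52 = 100
  {A} + {N, L, J, P}: 34 + 60 = 94
  {N, A} + {L, J, P}: 42 + 30 = 72
  {L, A} + {N, J, P}: 40 + 60 = 100
  … (15 splits in total)
Best: vehicle 1 D → N → A → D = 42; vehicle 2 D → L → P → J → D = 30; combined 72.

72 — the smallest possible combined total.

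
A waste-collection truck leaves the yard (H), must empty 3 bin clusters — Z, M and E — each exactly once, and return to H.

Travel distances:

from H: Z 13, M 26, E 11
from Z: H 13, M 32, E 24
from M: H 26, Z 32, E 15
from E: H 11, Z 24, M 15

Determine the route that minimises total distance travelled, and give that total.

Minimum total distance: 71.

There are 3 distinct closed tours to check (reversals are equivalent).
H → Z → M → E → H: 13+32+15+11 = 71
H → Z → E → M → H: 13+24+15+26 = 78
H → M → Z → E → H: 26+32+24+11 = 93
The minimum is 71.
One optimal route: H → Z → M → E → H (or its reverse).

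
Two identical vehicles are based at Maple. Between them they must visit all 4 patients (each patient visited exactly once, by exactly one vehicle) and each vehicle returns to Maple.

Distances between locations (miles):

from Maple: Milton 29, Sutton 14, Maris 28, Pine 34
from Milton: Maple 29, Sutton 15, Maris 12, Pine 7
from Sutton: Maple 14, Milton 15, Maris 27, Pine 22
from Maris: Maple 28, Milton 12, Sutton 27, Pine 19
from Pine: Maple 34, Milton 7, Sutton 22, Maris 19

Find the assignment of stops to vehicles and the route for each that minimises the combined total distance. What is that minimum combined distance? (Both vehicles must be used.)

Try each way of splitting the stops between the two vehicles (each non-empty) and, for each split, find the best tour for each vehicle:
  {Milton} + {Sutton, Maris, Pine}: 58 + 83 = 141
  {Sutton} + {Milton, Maris, Pine}: 28 + 81 = 109
  {Milton, Sutton} + {Maris, Pine}: 58 + 81 = 139
  {Maris} + {Milton, Sutton, Pine}: 56 + 70 = 126
  {Milton, Maris} + {Sutton, Pine}: 69 + 70 = 139
  {Sutton, Maris} + {Milton, Pine}: 69 + 70 = 139
  … (7 splits in total)
Best: vehicle 1 Maple → Sutton → Maple = 28; vehicle 2 Maple → Maris → Milton → Pine → Maple = 81; combined 109.

109 miles — the smallest possible combined total.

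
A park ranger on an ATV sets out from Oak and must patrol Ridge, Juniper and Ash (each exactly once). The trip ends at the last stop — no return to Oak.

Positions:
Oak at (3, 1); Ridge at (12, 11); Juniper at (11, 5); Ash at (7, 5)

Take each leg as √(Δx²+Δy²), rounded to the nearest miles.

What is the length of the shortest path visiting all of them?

There are 3! = 6 possible orderings.
Oak - Ridge - Juniper - Ash: 13+6+4 = 23
Oak - Ridge - Ash - Juniper: 13+8+4 = 25
Oak - Juniper - Ridge - Ash: 9+6+8 = 23
Oak - Juniper - Ash - Ridge: 9+4+8 = 21
Oak - Ash - Ridge - Juniper: 6+8+6 = 20
Oak - Ash - Juniper - Ridge: 6+4+6 = 16
The minimum is 16.
One shortest path: Oak → Ash → Juniper → Ridge.

Minimum one-way distance = 16 miles.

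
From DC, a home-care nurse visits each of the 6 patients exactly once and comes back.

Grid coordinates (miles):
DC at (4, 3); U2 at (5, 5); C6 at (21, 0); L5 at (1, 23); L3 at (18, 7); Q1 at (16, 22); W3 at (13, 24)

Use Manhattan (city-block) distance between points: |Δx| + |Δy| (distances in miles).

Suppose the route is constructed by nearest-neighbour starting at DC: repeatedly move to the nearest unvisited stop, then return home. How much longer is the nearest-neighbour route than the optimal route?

From DC: U2=3, L3=18, C6=20, L5=23, W3=30, Q1=31 → choose U2 (3).
From U2: L3=15, C6=21, L5=22, W3=27, Q1=28 → choose L3 (15).
From L3: C6=10, Q1=17, W3=22, L5=33 → choose C6 (10).
From C6: Q1=27, W3=32, L5=43 → choose Q1 (27).
From Q1: W3=5, L5=16 → choose W3 (5).
From W3: L5=13 → choose L5 (13).
NN route DC → U2 → L3 → C6 → Q1 → W3 → L5 → DC costs 96.
Optimal: DC → U2 → L5 → W3 → Q1 → L3 → C6 → DC costs 90 (by enumerating all 360 distinct tours).
Excess = 96 − 90 = 6.

The nearest-neighbour route is 6 miles longer than optimal.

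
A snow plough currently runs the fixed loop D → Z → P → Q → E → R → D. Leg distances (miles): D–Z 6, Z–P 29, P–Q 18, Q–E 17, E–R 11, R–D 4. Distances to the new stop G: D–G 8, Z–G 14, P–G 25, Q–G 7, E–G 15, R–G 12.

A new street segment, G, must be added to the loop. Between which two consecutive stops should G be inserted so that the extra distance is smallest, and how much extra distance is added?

Adding 5 miles by placing G on the Q–E leg.

Insertion cost between consecutive stops i–j is d(i,G) + d(G,j) − d(i,j):
  between D and Z: 8 + 14 − 6 = 16
  between Z and P: 14 + 25 − 29 = 10
  between P and Q: 25 + 7 − 18 = 14
  between Q and E: 7 + 15 − 17 = 5
  between E and R: 15 + 12 − 11 = 16
  between R and D: 12 + 8 − 4 = 16
Cheapest insertion is between Q and E, adding 5.
New total = 85 + 5 = 90.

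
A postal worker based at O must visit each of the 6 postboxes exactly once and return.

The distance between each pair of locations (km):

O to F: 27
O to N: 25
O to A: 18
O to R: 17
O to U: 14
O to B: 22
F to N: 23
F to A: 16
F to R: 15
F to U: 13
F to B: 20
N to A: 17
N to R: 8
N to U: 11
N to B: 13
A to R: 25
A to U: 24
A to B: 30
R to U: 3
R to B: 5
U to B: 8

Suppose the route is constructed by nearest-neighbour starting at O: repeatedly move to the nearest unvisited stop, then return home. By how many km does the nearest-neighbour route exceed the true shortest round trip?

Excess over optimum: 3 km.

From O: U=14, R=17, A=18, B=22, N=25, F=27 → choose U (14).
From U: R=3, B=8, N=11, F=13, A=24 → choose R (3).
From R: B=5, N=8, F=15, A=25 → choose B (5).
From B: N=13, F=20, A=30 → choose N (13).
From N: A=17, F=23 → choose A (17).
From A: F=16 → choose F (16).
NN route O → U → R → B → N → A → F → O costs 95.
Optimal: O → A → F → N → R → B → U → O costs 92 (by enumerating all 360 distinct tours).
Excess = 95 − 92 = 3.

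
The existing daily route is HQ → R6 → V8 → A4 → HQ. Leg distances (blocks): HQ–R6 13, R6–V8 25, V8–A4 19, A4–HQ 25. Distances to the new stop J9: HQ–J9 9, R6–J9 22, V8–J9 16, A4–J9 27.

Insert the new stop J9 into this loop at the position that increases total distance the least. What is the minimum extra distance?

Insertion cost between consecutive stops i–j is d(i,J9) + d(J9,j) − d(i,j):
  between HQ and R6: 9 + 22 − 13 = 18
  between R6 and V8: 22 + 16 − 25 = 13
  between V8 and A4: 16 + 27 − 19 = 24
  between A4 and HQ: 27 + 9 − 25 = 11
Cheapest insertion is between A4 and HQ, adding 11.
New total = 82 + 11 = 93.

+11 blocks — insert J9 between A4 and HQ.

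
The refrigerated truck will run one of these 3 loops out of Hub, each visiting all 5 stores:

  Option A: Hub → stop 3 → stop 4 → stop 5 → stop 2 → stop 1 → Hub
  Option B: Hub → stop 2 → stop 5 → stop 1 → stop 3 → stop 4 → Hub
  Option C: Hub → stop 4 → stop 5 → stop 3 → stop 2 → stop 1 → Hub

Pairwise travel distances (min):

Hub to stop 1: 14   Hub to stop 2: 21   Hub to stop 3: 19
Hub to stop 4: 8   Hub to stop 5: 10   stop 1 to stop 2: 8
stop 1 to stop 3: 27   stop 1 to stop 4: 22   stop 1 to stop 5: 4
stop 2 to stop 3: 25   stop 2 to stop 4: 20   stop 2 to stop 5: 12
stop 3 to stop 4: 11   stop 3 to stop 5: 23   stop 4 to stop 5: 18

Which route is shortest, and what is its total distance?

Option A: 19 + 11 + 18 + 12 + 8 + 14 = 82
Option B: 21 + 12 + 4 + 27 + 11 + 8 = 83
Option C: 8 + 18 + 23 + 25 + 8 + 14 = 96

Shortest is Option A, total 82 min.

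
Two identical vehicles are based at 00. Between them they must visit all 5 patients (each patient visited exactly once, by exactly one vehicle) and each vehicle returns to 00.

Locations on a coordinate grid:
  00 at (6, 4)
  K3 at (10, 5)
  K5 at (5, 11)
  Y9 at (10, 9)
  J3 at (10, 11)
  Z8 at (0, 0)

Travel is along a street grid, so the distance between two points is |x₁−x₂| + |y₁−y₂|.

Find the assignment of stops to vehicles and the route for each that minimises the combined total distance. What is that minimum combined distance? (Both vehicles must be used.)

Minimum combined distance: 44.

Check every non-empty split of the stops between the two vehicles; for each half take its own optimal tour:
  {K3} + {K5, Y9, J3, Z8}: 10 + 42 = 52
  {K5} + {K3, Y9, J3, Z8}: 16 + 42 = 58
  {K3, K5} + {Y9, J3, Z8}: 24 + 42 = 66
  {Y9} + {K3, K5, J3, Z8}: 18 + 42 = 60
  {K3, Y9} + {K5, J3, Z8}: 18 + 42 = 60
  {K5, Y9} + {K3, J3, Z8}: 24 + 42 = 66
  … (15 splits in total)
  {K3, K5, Y9, J3} + {Z8}: 24 + 20 = 44  ← best
Best: vehicle 1 00 → K3 → Y9 → J3 → K5 → 00 = 24; vehicle 2 00 → Z8 → 00 = 20; combined 44.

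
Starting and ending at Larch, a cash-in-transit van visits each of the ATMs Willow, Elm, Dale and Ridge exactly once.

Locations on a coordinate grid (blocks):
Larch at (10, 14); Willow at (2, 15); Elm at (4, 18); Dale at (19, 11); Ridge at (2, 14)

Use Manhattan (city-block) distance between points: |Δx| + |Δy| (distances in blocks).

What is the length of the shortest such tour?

Larch→Willow→Elm→Dale→Ridge→Larch: 9+5+22+20+8 = 64
Larch→Willow→Elm→Ridge→Dale→Larch: 9+5+6+20+12 = 52
Larch→Willow→Dale→Elm→Ridge→Larch: 9+21+22+6+8 = 66
Larch→Willow→Dale→Ridge→Elm→Larch: 9+21+20+6+10 = 66
Larch→Willow→Ridge→Elm→Dale→Larch: 9+1+6+22+12 = 50
Larch→Willow→Ridge→Dale→Elm→Larch: 9+1+20+22+10 = 62
Larch→Elm→Willow→Dale→Ridge→Larch: 10+5+21+20+8 = 64
Larch→Elm→Willow→Ridge→Dale→Larch: 10+5+1+20+12 = 48
Larch→Elm→Dale→Willow→Ridge→Larch: 10+22+21+1+8 = 62
Larch→Elm→Ridge→Willow→Dale→Larch: 10+6+1+21+12 = 50
Larch→Dale→Willow→Elm→Ridge→Larch: 12+21+5+6+8 = 52
Larch→Dale→Elm→Willow→Ridge→Larch: 12+22+5+1+8 = 48
The minimum is 48.
One optimal route: Larch → Elm → Willow → Ridge → Dale → Larch (or its reverse).

48 blocks — the shortest possible round trip.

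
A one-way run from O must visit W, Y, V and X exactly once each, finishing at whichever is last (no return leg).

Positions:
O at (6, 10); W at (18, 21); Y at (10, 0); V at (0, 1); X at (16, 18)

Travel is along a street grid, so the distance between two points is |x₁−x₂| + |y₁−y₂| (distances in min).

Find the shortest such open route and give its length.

Minimum one-way distance = 55 min.

There are 4! = 24 possible orderings.
O → W → Y → V → X: 23+29+11+33 = 96
O → W → Y → X → V: 23+29+24+33 = 109
O → W → V → Y → X: 23+38+11+24 = 96
O → W → V → X → Y: 23+38+33+24 = 118
O → W → X → Y → V: 23+5+24+11 = 63
O → W → X → V → Y: 23+5+33+11 = 72
O → Y → W → V → X: 14+29+38+33 = 114
O → Y → W → X → V: 14+29+5+33 = 81
O → Y → V → W → X: 14+11+38+5 = 68
O → Y → V → X → W: 14+11+33+5 = 63
O → Y → X → W → V: 14+24+5+38 = 81
O → Y → X → V → W: 14+24+33+38 = 109
O → V → W → Y → X: 15+38+29+24 = 106
O → V → W → X → Y: 15+38+5+24 = 82
… (10 more)
O → V → Y → X → W: 15+11+24+5 = 55  ← best
The minimum is 55.
One shortest path: O → V → Y → X → W.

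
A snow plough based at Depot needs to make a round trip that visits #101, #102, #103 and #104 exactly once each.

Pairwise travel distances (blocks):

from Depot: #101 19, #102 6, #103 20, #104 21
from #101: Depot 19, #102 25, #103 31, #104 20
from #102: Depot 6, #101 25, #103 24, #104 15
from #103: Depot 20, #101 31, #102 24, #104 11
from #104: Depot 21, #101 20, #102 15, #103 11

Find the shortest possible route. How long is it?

With 4 stops there are 4!/2 = 12 distinct round trips (a route and its reverse cost the same).
Depot-#101-#102-#103-#104-Depot: 19+25+24+11+21 = 100
Depot-#101-#102-#104-#103-Depot: 19+25+15+11+20 = 90
Depot-#101-#103-#102-#104-Depot: 19+31+24+15+21 = 110
Depot-#101-#103-#104-#102-Depot: 19+31+11+15+6 = 82
Depot-#101-#104-#102-#103-Depot: 19+20+15+24+20 = 98
Depot-#101-#104-#103-#102-Depot: 19+20+11+24+6 = 80
Depot-#102-#101-#103-#104-Depot: 6+25+31+11+21 = 94
Depot-#102-#101-#104-#103-Depot: 6+25+20+11+20 = 82
Depot-#102-#103-#101-#104-Depot: 6+24+31+20+21 = 102
Depot-#102-#104-#101-#103-Depot: 6+15+20+31+20 = 92
Depot-#103-#101-#102-#104-Depot: 20+31+25+15+21 = 112
Depot-#103-#102-#101-#104-Depot: 20+24+25+20+21 = 110
The minimum is 80.
One optimal route: Depot → #101 → #104 → #103 → #102 → Depot (or its reverse).

80 blocks — the shortest possible round trip.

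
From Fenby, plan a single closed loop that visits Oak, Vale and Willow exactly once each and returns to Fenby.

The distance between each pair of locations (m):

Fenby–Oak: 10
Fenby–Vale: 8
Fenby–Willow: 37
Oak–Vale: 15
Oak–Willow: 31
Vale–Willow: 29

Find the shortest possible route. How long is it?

With 3 stops there are 3!/2 = 3 distinct round trips (a route and its reverse cost the same).
Fenby - Oak - Vale - Willow - Fenby: 10+15+29+37 = 91
Fenby - Oak - Willow - Vale - Fenby: 10+31+29+8 = 78
Fenby - Vale - Oak - Willow - Fenby: 8+15+31+37 = 91
The minimum is 78.
One optimal route: Fenby → Oak → Willow → Vale → Fenby (or its reverse).

78 m — the shortest possible round trip.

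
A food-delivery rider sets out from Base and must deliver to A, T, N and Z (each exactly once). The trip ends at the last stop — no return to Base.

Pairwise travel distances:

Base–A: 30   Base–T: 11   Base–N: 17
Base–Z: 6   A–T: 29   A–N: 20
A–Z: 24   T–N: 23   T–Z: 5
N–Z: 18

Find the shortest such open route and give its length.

There are 4! = 24 possible orderings.
Base - A - T - N - Z: 30+29+23+18 = 100
Base - A - T - Z - N: 30+29+5+18 = 82
Base - A - N - T - Z: 30+20+23+5 = 78
Base - A - N - Z - T: 30+20+18+5 = 73
Base - A - Z - T - N: 30+24+5+23 = 82
Base - A - Z - N - T: 30+24+18+23 = 95
Base - T - A - N - Z: 11+29+20+18 = 78
Base - T - A - Z - N: 11+29+24+18 = 82
Base - T - N - A - Z: 11+23+20+24 = 78
Base - T - N - Z - A: 11+23+18+24 = 76
Base - T - Z - A - N: 11+5+24+20 = 60
Base - T - Z - N - A: 11+5+18+20 = 54
Base - N - A - T - Z: 17+20+29+5 = 71
Base - N - A - Z - T: 17+20+24+5 = 66
… (10 more)
The minimum is 54.
One shortest path: Base → T → Z → N → A.

Minimum one-way distance = 54.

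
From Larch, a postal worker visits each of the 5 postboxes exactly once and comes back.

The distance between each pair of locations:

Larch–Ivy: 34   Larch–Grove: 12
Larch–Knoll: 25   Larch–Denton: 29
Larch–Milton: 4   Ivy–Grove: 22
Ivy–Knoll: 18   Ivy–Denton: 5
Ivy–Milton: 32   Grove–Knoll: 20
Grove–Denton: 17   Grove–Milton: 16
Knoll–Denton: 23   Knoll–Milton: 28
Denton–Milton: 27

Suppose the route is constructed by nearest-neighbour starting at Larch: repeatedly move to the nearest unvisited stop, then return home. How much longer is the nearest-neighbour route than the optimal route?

Larch: Milton=4, Grove=12, Knoll=25, Denton=29, Ivy=34 ⇒ Milton
Milton: Grove=16, Denton=27, Knoll=28, Ivy=32 ⇒ Grove
Grove: Denton=17, Knoll=20, Ivy=22 ⇒ Denton
Denton: Ivy=5, Knoll=23 ⇒ Ivy
Ivy: Knoll=18 ⇒ Knoll
NN route Larch → Milton → Grove → Denton → Ivy → Knoll → Larch costs 85.
Optimal: Larch → Grove → Denton → Ivy → Knoll → Milton → Larch costs 84 (by enumerating all 60 distinct tours).
Excess = 85 − 84 = 1.

Excess over optimum: 1.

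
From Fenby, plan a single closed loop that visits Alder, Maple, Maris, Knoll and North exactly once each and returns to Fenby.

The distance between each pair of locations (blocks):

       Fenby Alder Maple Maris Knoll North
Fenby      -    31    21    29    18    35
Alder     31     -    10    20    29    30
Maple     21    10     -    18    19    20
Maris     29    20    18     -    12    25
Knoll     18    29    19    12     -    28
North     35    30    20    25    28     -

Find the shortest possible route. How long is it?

Minimum total distance: 115 blocks.

Fenby-Alder-Maple-Maris-Knoll-North-Fenby: 31+10+18+12+28+35 = 134
Fenby-Alder-Maple-Maris-North-Knoll-Fenby: 31+10+18+25+28+18 = 130
Fenby-Alder-Maple-Knoll-Maris-North-Fenby: 31+10+19+12+25+35 = 132
Fenby-Alder-Maple-Knoll-North-Maris-Fenby: 31+10+19+28+25+29 = 142
Fenby-Alder-Maple-North-Maris-Knoll-Fenby: 31+10+20+25+12+18 = 116
Fenby-Alder-Maple-North-Knoll-Maris-Fenby: 31+10+20+28+12+29 = 130
Fenby-Alder-Maris-Maple-Knoll-North-Fenby: 31+20+18+19+28+35 = 151
Fenby-Alder-Maris-Maple-North-Knoll-Fenby: 31+20+18+20+28+18 = 135
Fenby-Alder-Maris-Knoll-Maple-North-Fenby: 31+20+12+19+20+35 = 137
Fenby-Alder-Maris-Knoll-North-Maple-Fenby: 31+20+12+28+20+21 = 132
Fenby-Alder-Maris-North-Maple-Knoll-Fenby: 31+20+25+20+19+18 = 133
Fenby-Alder-Maris-North-Knoll-Maple-Fenby: 31+20+25+28+19+21 = 144
Fenby-Alder-Knoll-Maple-Maris-North-Fenby: 31+29+19+18+25+35 = 157
Fenby-Alder-Knoll-Maple-North-Maris-Fenby: 31+29+19+20+25+29 = 153
… (46 more)
Fenby-Knoll-Maris-Alder-Maple-North-Fenby: 18+12+20+10+20+35 = 115  ← best
The minimum is 115.
One optimal route: Fenby → Knoll → Maris → Alder → Maple → North → Fenby (or its reverse).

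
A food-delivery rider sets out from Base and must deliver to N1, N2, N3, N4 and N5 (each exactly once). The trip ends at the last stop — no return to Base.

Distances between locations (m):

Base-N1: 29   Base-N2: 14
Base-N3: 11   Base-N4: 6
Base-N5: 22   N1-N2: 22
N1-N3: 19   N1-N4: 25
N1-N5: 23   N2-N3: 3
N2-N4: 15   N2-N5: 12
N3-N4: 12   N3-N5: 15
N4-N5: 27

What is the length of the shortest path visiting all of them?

There are 5! = 120 possible orderings.
Base - N1 - N2 - N3 - N4 - N5: 29+22+3+12+27 = 93
Base - N1 - N2 - N3 - N5 - N4: 29+22+3+15+27 = 96
Base - N1 - N2 - N4 - N3 - N5: 29+22+15+12+15 = 93
Base - N1 - N2 - N4 - N5 - N3: 29+22+15+27+15 = 108
Base - N1 - N2 - N5 - N3 - N4: 29+22+12+15+12 = 90
Base - N1 - N2 - N5 - N4 - N3: 29+22+12+27+12 = 102
Base - N1 - N3 - N2 - N4 - N5: 29+19+3+15+27 = 93
Base - N1 - N3 - N2 - N5 - N4: 29+19+3+12+27 = 90
Base - N1 - N3 - N4 - N2 - N5: 29+19+12+15+12 = 87
Base - N1 - N3 - N4 - N5 - N2: 29+19+12+27+12 = 99
Base - N1 - N3 - N5 - N2 - N4: 29+19+15+12+15 = 90
Base - N1 - N3 - N5 - N4 - N2: 29+19+15+27+15 = 105
Base - N1 - N4 - N2 - N3 - N5: 29+25+15+3+15 = 87
Base - N1 - N4 - N2 - N5 - N3: 29+25+15+12+15 = 96
… (106 more)
Base - N4 - N3 - N2 - N5 - N1: 6+12+3+12+23 = 56  ← best
The minimum is 56.
One shortest path: Base → N4 → N3 → N2 → N5 → N1.

Minimum one-way distance = 56 m.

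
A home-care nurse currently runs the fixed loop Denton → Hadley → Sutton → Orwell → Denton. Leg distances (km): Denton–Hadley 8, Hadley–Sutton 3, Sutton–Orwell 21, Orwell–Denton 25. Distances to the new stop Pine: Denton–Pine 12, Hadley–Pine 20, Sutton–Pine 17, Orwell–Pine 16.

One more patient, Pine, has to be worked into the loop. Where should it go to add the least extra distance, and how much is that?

Insertion cost between consecutive stops i–j is d(i,Pine) + d(Pine,j) − d(i,j):
  between Denton and Hadley: 12 + 20 − 8 = 24
  between Hadley and Sutton: 20 + 17 − 3 = 34
  between Sutton and Orwell: 17 + 16 − 21 = 12
  between Orwell and Denton: 16 + 12 − 25 = 3
Cheapest insertion is between Orwell and Denton, adding 3.
New total = 57 + 3 = 60.

Adding 3 km by placing Pine on the Orwell–Denton leg.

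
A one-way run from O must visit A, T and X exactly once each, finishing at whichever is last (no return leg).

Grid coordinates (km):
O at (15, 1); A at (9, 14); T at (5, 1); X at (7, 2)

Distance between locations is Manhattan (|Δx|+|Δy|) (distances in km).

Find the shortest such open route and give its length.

There are 3! = 6 possible orderings.
O - A - T - X: 19+17+3 = 39
O - A - X - T: 19+14+3 = 36
O - T - A - X: 10+17+14 = 41
O - T - X - A: 10+3+14 = 27
O - X - A - T: 9+14+17 = 40
O - X - T - A: 9+3+17 = 29
The minimum is 27.
One shortest path: O → T → X → A.

27 km — the minimum one-way total.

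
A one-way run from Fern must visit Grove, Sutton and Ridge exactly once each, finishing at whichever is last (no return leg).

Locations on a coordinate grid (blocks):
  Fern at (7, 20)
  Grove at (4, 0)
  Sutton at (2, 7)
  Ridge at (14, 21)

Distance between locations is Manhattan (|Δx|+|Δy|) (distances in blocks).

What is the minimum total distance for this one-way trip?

43 blocks — the minimum one-way total.

There are 3! = 6 possible orderings.
Fern → Grove → Sutton → Ridge: 23+9+26 = 58
Fern → Grove → Ridge → Sutton: 23+31+26 = 80
Fern → Sutton → Grove → Ridge: 18+9+31 = 58
Fern → Sutton → Ridge → Grove: 18+26+31 = 75
Fern → Ridge → Grove → Sutton: 8+31+9 = 48
Fern → Ridge → Sutton → Grove: 8+26+9 = 43
The minimum is 43.
One shortest path: Fern → Ridge → Sutton → Grove.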